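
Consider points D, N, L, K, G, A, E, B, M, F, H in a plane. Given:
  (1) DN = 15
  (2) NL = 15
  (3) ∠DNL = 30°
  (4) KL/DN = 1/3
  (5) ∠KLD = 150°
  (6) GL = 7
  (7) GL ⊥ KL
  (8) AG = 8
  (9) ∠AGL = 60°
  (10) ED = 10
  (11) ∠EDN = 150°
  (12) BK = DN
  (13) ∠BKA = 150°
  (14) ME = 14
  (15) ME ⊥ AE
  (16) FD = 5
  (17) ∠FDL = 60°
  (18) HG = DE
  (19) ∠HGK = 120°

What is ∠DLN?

Step 1: By the law of cosines on triangle LND: LD² = 15² + 15² − 2·15·15·cos(30°) = 60.29, so LD ≈ 7.76.
Step 2: By the inverse law of cosines on triangle DLN: cos(∠DLN) = (7.76² + 15² − 15²) / (2·7.76·15) = 60.29/232.94 = 0.2588, so ∠DLN = 75°.

Therefore, the measure of angle ∠DLN = 75°.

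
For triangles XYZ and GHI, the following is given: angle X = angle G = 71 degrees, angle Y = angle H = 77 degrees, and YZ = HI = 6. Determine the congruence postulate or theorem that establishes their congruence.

The given information matches AAS: Two pairs of corresponding angles and a non-included side are equal (Angle-Angle-Side).

AAS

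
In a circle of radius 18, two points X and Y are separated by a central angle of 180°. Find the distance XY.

Chord = 2(18) sin(90°) = 36

36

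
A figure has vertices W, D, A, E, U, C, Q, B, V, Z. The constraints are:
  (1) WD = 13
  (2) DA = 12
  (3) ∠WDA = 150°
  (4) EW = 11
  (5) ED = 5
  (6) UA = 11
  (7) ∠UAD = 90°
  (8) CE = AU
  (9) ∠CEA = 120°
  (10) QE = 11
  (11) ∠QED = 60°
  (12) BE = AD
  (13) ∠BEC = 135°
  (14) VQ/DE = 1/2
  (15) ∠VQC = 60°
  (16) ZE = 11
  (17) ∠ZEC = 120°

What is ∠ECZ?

From the given relations: CE = AU = 11.
Step 1: By the law of cosines on triangle CEZ: CZ² = 11² + 11² − 2·11·11·cos(120°) = 363, so CZ = 11·√3.
Step 2: By the inverse law of cosines on triangle ECZ: cos(∠ECZ) = (11² + (11·√3)² − 11²) / (2·11·11·√3) = 363/419.16 = 0.866, so ∠ECZ = 30°.

Therefore, the measure of angle ∠ECZ = 30°.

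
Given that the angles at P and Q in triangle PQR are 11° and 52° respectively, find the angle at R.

The interior angles sum to 180°: angle R = 180 - 11 - 52 = 117°.
The triangle is obtuse (angles 11°, 52°, 117°).

117 degrees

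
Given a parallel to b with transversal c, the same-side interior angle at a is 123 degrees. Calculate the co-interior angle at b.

Co-interior angles sum to 180: 180 - 123 = 57 degrees.

57 degrees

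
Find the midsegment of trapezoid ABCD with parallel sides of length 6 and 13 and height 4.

The midsegment (median) of a trapezoid connects the midpoints of the non-parallel sides.
Its length is the average of the two bases: (6 + 13) / 2 = 19/2.

19/2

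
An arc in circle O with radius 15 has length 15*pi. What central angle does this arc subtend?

The full circumference is 2πr = 30*pi.
The arc is 15*pi / 30*pi = 1/2 of the full circle.
So the central angle = 1/2 × 360° = 180°.

180°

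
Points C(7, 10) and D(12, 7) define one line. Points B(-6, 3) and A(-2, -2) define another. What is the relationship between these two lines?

Slope of line 1: m1 = (7 - 10)/(12 - 7) = -3/5 = -3/5
Slope of line 2: m2 = (-2 - 3)/(-2 - -6) = -5/4 = -5/4
m1 != m2 (-3/5 != -5/4), so not parallel.
m1 * m2 = (-3/5) * (-5/4) = 3/4 != -1, so not perpendicular.
The lines are neither parallel nor perpendicular.

Neither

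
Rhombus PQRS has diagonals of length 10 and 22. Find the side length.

The diagonals of a rhombus bisect each other at right angles.
Half-diagonals: 10/2 = 5 and 22/2 = 11
side = sqrt(5^2 + 11^2)
side = sqrt(25 + 121)
side = sqrt(146)

sqrt(146)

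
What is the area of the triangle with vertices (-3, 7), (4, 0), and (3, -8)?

Using the Shoelace formula for a triangle:
Area = (1/2)|x0(y1 - y2) + x1(y2 - y0) + x2(y0 - y1)|
Area = (1/2)|-3(0 - -8) + 4(-8 - 7) + 3(7 - 0)|
Area = (1/2)|-24 + -60 + 21|
Area = (1/2)|-63|
Area = (1/2)(63)
Area = 63/2

63/2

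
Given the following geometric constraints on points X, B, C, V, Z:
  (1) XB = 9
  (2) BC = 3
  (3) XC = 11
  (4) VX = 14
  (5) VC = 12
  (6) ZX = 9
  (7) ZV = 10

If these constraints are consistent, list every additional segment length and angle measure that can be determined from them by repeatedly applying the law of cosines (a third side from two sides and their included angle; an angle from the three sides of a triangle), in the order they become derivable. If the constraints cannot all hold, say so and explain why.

The constraints are consistent. Derivable facts, in order:
After 1 step:
- ∠BCX = 42.06°
- ∠BXC = 12.9°
- ∠CBX = 125.03°
- ∠CVX = 49.32°
- ∠CXV = 55.83°
- ∠VCX = 74.85°
- ∠VXZ = 45.38°
- ∠VZX = 94.78°
- ∠XVZ = 39.84°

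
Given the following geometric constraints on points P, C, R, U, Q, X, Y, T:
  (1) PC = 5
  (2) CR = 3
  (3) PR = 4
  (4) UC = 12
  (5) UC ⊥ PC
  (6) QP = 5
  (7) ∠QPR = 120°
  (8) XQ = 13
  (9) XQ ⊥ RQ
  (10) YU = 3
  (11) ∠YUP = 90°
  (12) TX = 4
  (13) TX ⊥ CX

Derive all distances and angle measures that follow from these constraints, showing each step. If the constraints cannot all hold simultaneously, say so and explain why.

The constraints are consistent.

Step 1: From PC = 5, CU = 12, and ∠PCU = 90°, by the law of cosines:
  PU² = PC² + CU² - 2·PC·CU·cos(90°) = 25 + 144 - 0 = 169
  PU = 13

Step 2: From RP = 4, PQ = 5, and ∠RPQ = 120°, by the law of cosines:
  RQ² = RP² + PQ² - 2·RP·PQ·cos(120°) = 16 + 25 + 20 = 61
  RQ = √61

Step 3: From PC = 5, PR = 4, CR = 3, by the inverse law of cosines:
  cos(∠CPR) = (PC² + PR² - CR²) / (2·PC·PR)
  ∠CPR = 36.87°

Step 4: From CP = 5, CR = 3, PR = 4, by the inverse law of cosines:
  cos(∠PCR) = (CP² + CR² - PR²) / (2·CP·CR)
  ∠PCR = 53.13°

Step 5: From RC = 3, RP = 4, CP = 5, by the inverse law of cosines:
  cos(∠CRP) = (RC² + RP² - CP²) / (2·RC·RP)
  ∠CRP = 90°

Step 6: From PU = 13, UY = 3, and ∠PUY = 90°, by the law of cosines:
  PY² = PU² + UY² - 2·PU·UY·cos(90°) = 169 + 9 - 0 = 178
  PY = √178

Step 7: From RQ = √61, QX = 13, and ∠RQX = 90°, by the law of cosines:
  RX² = RQ² + QX² - 2·RQ·QX·cos(90°) = 61 + 169 - 0 = 230
  RX ≈ 15.17

Step 8: From PC = 5, PU = 13, CU = 12, by the inverse law of cosines:
  cos(∠CPU) = (PC² + PU² - CU²) / (2·PC·PU)
  ∠CPU = 67.38°

Step 9: From RP = 4, RQ = √61, PQ = 5, by the inverse law of cosines:
  cos(∠PRQ) = (RP² + RQ² - PQ²) / (2·RP·RQ)
  ∠PRQ = 33.67°

Step 10: From UC = 12, UP = 13, CP = 5, by the inverse law of cosines:
  cos(∠CUP) = (UC² + UP² - CP²) / (2·UC·UP)
  ∠CUP = 22.62°

Step 11: From QP = 5, QR = √61, PR = 4, by the inverse law of cosines:
  cos(∠PQR) = (QP² + QR² - PR²) / (2·QP·QR)
  ∠PQR = 26.33°

Step 12: From PU = 13, PY = √178, UY = 3, by the inverse law of cosines:
  cos(∠UPY) = (PU² + PY² - UY²) / (2·PU·PY)
  ∠UPY = 12.99°

Step 13: From RQ = √61, RX = 15.17, QX = 13, by the inverse law of cosines:
  cos(∠QRX) = (RQ² + RX² - QX²) / (2·RQ·RX)
  ∠QRX = 59°

Step 14: From XQ = 13, XR = 15.17, QR = √61, by the inverse law of cosines:
  cos(∠QXR) = (XQ² + XR² - QR²) / (2·XQ·XR)
  ∠QXR = 31°

Step 15: From YP = √178, YU = 3, PU = 13, by the inverse law of cosines:
  cos(∠PYU) = (YP² + YU² - PU²) / (2·YP·YU)
  ∠PYU = 77.01°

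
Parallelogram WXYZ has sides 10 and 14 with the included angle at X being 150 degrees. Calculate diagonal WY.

Law of cosines: d^2 = 10^2 + 14^2 - 2(10)(14)cos(150°) = 140*sqrt(3) + 296, so d = 2*sqrt(35*sqrt(3) + 74).

2*sqrt(35*sqrt(3) + 74)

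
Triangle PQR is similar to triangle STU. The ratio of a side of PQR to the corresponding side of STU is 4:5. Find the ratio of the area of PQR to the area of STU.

Area scales with the square of linear dimensions. If every length is multiplied by 4/5, then the area is multiplied by (4/5)^2 = 16/25.
The area ratio is 16:25.

16:25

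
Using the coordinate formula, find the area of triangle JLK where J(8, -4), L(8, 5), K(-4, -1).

The Shoelace formula computes the area from vertex coordinates by summing cross products.
For vertices (8,-4), (8,5), (-4,-1):
Signed sum = 8*5 - 8*-4 + 8*-1 - -4*5 + -4*-4 - 8*-1
= 72 + 12 + 24 = 108
Area = (1/2)|108| = 54.

54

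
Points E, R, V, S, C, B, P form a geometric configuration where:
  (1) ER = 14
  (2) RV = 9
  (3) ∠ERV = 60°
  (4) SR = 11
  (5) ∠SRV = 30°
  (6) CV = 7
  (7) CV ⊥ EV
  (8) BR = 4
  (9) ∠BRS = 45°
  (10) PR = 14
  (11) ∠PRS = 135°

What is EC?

Step 1: By the law of cosines on triangle ERV: EV² = 14² + 9² − 2·14·9·cos(60°) = 151, so EV = √151.
Step 2: By the law of cosines on triangle EVC: EC² = √151² + 7² − 2·√151·7·cos(90°) = 200, so EC = 10·√2.

Therefore, the length of EC = 10·√2.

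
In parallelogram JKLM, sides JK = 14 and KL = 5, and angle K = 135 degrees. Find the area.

The area of a parallelogram equals the product of two adjacent sides times the sine of the included angle.
This is because the height equals 5 * sin(135°) = 5*sqrt(2)/2.
Area = 14 * 5*sqrt(2)/2 = 35*sqrt(2)

35*sqrt(2)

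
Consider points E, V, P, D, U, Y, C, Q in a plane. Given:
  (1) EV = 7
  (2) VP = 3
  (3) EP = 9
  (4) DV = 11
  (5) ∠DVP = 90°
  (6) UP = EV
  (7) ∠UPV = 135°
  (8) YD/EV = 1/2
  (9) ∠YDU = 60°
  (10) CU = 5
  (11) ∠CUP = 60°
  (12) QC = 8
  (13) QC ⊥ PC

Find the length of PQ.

From the given relations: UP = EV = 7.
Step 1: By the law of cosines on triangle CUP: CP² = 5² + 7² − 2·5·7·cos(60°) = 39, so CP = √39.
Step 2: By the law of cosines on triangle PCQ: PQ² = √39² + 8² − 2·√39·8·cos(90°) = 103, so PQ = √103.

Therefore, the length of PQ = √103.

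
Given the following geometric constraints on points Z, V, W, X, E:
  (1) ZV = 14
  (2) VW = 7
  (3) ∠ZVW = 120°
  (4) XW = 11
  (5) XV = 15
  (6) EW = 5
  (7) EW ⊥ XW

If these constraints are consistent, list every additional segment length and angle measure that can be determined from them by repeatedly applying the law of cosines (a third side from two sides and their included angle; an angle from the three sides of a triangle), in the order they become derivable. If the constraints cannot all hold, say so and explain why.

The constraints are consistent. Derivable facts, in order:
After 1 step:
- XE = √146
- ZW = 7·√7
- ∠VWX = 110.92°
- ∠VXW = 25.84°
- ∠WVX = 43.23°
After 2 steps:
- ∠EXW = 24.44°
- ∠VWZ = 40.89°
- ∠VZW = 19.11°
- ∠WEX = 65.56°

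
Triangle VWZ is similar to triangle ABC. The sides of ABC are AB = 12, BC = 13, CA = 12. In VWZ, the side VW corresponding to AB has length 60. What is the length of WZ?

k = 60/12 = 5. WZ = 5 * 13 = 65.

65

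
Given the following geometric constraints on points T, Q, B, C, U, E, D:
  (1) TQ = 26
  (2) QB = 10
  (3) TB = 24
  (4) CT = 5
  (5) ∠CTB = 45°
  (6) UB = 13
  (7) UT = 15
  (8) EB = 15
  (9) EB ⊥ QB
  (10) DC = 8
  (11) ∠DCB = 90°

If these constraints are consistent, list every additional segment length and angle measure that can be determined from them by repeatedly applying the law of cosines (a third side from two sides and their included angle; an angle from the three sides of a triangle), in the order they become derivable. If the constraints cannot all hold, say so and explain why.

The constraints are consistent. Derivable facts, in order:
After 1 step:
- BC ≈ 20.77
- QE = 5·√13
- ∠BQT = 67.38°
- ∠BTQ = 22.62°
- ∠BTU = 28.62°
- ∠BUT = 117.82°
- ∠QBT = 90°
- ∠TBU = 33.56°
After 2 steps:
- BD ≈ 22.26
- ∠BCT = 125.2°
- ∠BEQ = 33.69°
- ∠BQE = 56.31°
- ∠CBT = 9.8°
After 3 steps:
- ∠BDC = 68.93°
- ∠CBD = 21.07°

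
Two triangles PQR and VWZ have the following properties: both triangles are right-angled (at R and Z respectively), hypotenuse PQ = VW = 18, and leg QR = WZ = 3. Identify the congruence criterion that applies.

The given information matches HL: The hypotenuse and one leg of two right triangles are equal (Hypotenuse-Leg).

HL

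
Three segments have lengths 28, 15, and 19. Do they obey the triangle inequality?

Yes.
The triangle inequality requires that the sum of any two sides exceeds the third.
Here 15 + 19 = 34 > 28, so the condition is met.

Yes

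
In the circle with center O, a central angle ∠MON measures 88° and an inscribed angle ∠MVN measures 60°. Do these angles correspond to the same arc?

By the inscribed angle theorem, the inscribed angle for a central angle of 88° should be 88° / 2 = 44°.
The given inscribed angle is 60°, which does not equal 44°.
Therefore, no, they do not correspond to the same arc.

No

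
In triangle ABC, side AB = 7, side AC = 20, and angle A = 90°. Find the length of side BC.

The included angle is 90°, so the triangle is right-angled at A. The opposite side BC is the hypotenuse.
By the Pythagorean theorem: BC = sqrt(7^2 + 20^2) = sqrt(449) = sqrt(449).

sqrt(449)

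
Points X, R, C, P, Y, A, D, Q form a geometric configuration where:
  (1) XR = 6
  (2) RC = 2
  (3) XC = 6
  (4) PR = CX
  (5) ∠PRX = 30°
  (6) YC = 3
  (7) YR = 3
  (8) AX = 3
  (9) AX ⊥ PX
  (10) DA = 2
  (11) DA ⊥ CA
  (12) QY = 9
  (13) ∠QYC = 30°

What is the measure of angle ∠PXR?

From the given relations: PR = CX = 6.
Step 1: By the law of cosines on triangle XRP: XP² = 6² + 6² − 2·6·6·cos(30°) = 9.65, so XP ≈ 3.11.
Step 2: By the inverse law of cosines on triangle PXR: cos(∠PXR) = (3.11² + 6² − 6²) / (2·3.11·6) = 9.65/37.27 = 0.2588, so ∠PXR = 75°.

Therefore, the measure of angle ∠PXR = 75°.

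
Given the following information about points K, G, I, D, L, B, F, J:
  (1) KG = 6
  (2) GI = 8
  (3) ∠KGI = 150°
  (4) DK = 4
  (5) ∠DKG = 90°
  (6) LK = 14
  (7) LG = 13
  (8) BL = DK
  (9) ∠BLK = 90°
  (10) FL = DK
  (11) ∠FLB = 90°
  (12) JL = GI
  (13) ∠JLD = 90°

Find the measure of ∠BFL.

From the given relations: FL = DK = 4; BL = DK = 4.
Step 1: By the law of cosines on triangle FLB: FB² = 4² + 4² − 2·4·4·cos(90°) = 32, so FB = 4·√2.
Step 2: By the inverse law of cosines on triangle BFL: cos(∠BFL) = ((4·√2)² + 4² − 4²) / (2·4·√2·4) = 32/45.25 = 0.7071, so ∠BFL = 45°.

Therefore, the measure of angle ∠BFL = 45°.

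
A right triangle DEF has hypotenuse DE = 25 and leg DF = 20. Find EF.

Rearranging the Pythagorean theorem to solve for the unknown leg:
leg^2 = hypotenuse^2 - known_leg^2 = 625 - 400 = 225
leg = sqrt(225) = 15.

15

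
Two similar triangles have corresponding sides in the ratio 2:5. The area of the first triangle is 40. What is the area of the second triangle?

Area ratio = (2/5)^2 = 4/25. Area of the second triangle = 40 * 25/4 = 250.

250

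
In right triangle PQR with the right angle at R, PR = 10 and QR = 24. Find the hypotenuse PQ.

By the Pythagorean theorem: PQ^2 = PR^2 + QR^2
PQ^2 = 10^2 + 24^2 = 100 + 576 = 676
PQ = sqrt(676) = 26

26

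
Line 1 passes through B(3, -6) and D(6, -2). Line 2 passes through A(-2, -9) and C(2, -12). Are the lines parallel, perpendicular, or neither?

Slope of line 1: m1 = (-2 - -6)/(6 - 3) = 4/3 = 4/3
Slope of line 2: m2 = (-12 - -9)/(2 - -2) = -3/4 = -3/4
Two lines are perpendicular when the product of their slopes is -1 (negative reciprocals).
m1 * m2 = (4/3) * (-3/4) = -1, confirming perpendicularity.

Perpendicular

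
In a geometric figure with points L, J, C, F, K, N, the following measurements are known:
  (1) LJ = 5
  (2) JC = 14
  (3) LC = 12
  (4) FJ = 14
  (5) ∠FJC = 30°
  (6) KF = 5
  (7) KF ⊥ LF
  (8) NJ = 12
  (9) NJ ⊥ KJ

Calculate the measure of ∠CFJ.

Step 1: By the law of cosines on triangle FJC: FC² = 14² + 14² − 2·14·14·cos(30°) = 52.52, so FC ≈ 7.25.
Step 2: By the inverse law of cosines on triangle CFJ: cos(∠CFJ) = (7.25² + 14² − 14²) / (2·7.25·14) = 52.52/202.91 = 0.2588, so ∠CFJ = 75°.

Therefore, the measure of angle ∠CFJ = 75°.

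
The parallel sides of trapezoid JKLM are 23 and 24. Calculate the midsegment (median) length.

The midsegment of a trapezoid = (base1 + base2) / 2
midsegment = (23 + 24) / 2
midsegment = 47 / 2
midsegment = 47/2

47/2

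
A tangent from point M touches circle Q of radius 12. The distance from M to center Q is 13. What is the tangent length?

tangent = √(d² - r²) = √(13² - 12²) = √(169 - 144) = √25 = 5

5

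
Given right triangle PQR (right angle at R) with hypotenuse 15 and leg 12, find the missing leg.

Rearranging the Pythagorean theorem to solve for the unknown leg:
leg^2 = hypotenuse^2 - known_leg^2 = 225 - 144 = 81
leg = sqrt(81) = 9.

9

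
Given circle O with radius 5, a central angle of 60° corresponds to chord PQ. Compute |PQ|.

Chord = 2(5) sin(30°) = 5

5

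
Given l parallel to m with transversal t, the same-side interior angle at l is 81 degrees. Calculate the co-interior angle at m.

Co-interior angles (same-side interior) formed by parallel lines and a transversal are supplementary (sum to 180 degrees).
The given angle is 81 degrees.
The co-interior angle = 180 - 81 = 99 degrees.

99 degrees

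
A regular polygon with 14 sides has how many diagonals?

Each of the 14 vertices connects to 11 non-adjacent vertices via diagonals.
Total connections = 14 × 11 = 154, but each diagonal is counted twice.
Number of diagonals = 154 / 2 = 77.

77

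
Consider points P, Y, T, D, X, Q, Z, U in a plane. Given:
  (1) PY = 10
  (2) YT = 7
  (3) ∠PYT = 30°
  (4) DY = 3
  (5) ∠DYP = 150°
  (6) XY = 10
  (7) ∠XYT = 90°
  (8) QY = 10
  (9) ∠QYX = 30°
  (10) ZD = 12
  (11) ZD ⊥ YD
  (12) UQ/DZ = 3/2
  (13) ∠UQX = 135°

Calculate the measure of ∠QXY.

Step 1: By the law of cosines on triangle XYQ: XQ² = 10² + 10² − 2·10·10·cos(30°) = 26.79, so XQ ≈ 5.18.
Step 2: By the inverse law of cosines on triangle QXY: cos(∠QXY) = (5.18² + 10² − 10²) / (2·5.18·10) = 26.79/103.53 = 0.2588, so ∠QXY = 75°.

Therefore, the measure of angle ∠QXY = 75°.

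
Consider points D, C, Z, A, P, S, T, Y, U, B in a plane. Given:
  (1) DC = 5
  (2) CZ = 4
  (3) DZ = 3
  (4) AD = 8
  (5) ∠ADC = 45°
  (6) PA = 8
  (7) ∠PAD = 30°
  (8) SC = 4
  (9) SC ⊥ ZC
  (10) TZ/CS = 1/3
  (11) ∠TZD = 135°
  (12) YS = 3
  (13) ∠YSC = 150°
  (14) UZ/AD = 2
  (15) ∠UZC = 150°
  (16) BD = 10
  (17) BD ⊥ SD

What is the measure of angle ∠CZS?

Step 1: By the law of cosines on triangle ZCS: ZS² = 4² + 4² − 2·4·4·cos(90°) = 32, so ZS = 4·√2.
Step 2: By the inverse law of cosines on triangle CZS: cos(∠CZS) = (4² + (4·√2)² − 4²) / (2·4·4·√2) = 32/45.25 = 0.7071, so ∠CZS = 45°.

Therefore, the measure of angle ∠CZS = 45°.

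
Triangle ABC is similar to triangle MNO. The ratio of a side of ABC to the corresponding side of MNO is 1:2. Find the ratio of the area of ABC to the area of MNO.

Area scales with the square of linear dimensions. If every length is multiplied by 1/2, then the area is multiplied by (1/2)^2 = 1/4.
The area ratio is 1:4.

1:4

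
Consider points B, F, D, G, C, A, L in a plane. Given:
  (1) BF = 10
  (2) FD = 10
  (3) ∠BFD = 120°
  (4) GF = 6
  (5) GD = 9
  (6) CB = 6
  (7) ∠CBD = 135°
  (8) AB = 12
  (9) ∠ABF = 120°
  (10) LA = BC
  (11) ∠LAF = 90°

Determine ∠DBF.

Step 1: By the law of cosines on triangle BFD: BD² = 10² + 10² − 2·10·10·cos(120°) = 300, so BD = 10·√3.
Step 2: By the inverse law of cosines on triangle DBF: cos(∠DBF) = ((10·√3)² + 10² − 10²) / (2·10·√3·10) = 300/346.41 = 0.866, so ∠DBF = 30°.

Therefore, the measure of angle ∠DBF = 30°.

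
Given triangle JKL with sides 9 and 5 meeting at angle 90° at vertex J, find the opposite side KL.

By the law of cosines: KL^2 = JK^2 + JL^2 - 2*JK*JL*cos(J)
KL^2 = 9^2 + 5^2 - 2*9*5*cos(90°)
KL^2 = 81 + 25 - 90*(0)
KL^2 = 106
KL = sqrt(106)

sqrt(106)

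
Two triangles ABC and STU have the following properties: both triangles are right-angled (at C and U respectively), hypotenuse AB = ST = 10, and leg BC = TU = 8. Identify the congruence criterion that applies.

Consider the given information: both triangles are right-angled (at C and U respectively), hypotenuse AB = ST = 10, and leg BC = TU = 8
This is not ASA or AAS: ASA requires two angles and the side between them. AAS requires two angles and a non-included side.
The correct criterion is HL. The hypotenuse and one leg of two right triangles are equal (Hypotenuse-Leg).

HL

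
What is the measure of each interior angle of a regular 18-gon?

Each interior angle of a regular n-gon is (n - 2) * 180 / n.
For n = 18: (18 - 2) * 180 / 18 = 2880/18 = 160 degrees.

160 degrees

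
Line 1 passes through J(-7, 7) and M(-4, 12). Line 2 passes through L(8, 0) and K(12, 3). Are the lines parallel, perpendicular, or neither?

Slope of line 1: m1 = (12 - 7)/(-4 - -7) = 5/3 = 5/3
Slope of line 2: m2 = (3 - 0)/(12 - 8) = 3/4 = 3/4
m1 != m2 (5/3 != 3/4), so not parallel.
m1 * m2 = (5/3) * (3/4) = 5/4 != -1, so not perpendicular.
The lines are neither parallel nor perpendicular.

Neither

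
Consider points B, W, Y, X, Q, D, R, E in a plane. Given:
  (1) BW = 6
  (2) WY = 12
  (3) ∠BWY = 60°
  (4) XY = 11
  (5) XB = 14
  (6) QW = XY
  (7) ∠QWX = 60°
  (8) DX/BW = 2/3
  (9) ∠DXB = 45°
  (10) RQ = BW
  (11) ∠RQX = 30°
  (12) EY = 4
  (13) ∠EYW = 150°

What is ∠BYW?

Step 1: By the law of cosines on triangle YWB: YB² = 12² + 6² − 2·12·6·cos(60°) = 108, so YB = 6·√3.
Step 2: By the inverse law of cosines on triangle BYW: cos(∠BYW) = ((6·√3)² + 12² − 6²) / (2·6·√3·12) = 216/249.42 = 0.866, so ∠BYW = 30°.

Therefore, the measure of angle ∠BYW = 30°.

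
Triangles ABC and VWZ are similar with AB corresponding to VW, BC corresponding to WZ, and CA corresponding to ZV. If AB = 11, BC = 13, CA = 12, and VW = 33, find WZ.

Similar triangles have proportional sides. Setting up the proportion:
VW / AB = WZ / BC
33 / 11 = WZ / 13
WZ = 13 * 33 / 11 = 39.

39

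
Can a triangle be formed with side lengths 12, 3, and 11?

Check all three triangle inequalities:
12 + 3 = 15 > 11 ✓
12 + 11 = 23 > 3 ✓
3 + 11 = 14 > 12 ✓
All conditions hold, so these sides form a valid triangle.

Yes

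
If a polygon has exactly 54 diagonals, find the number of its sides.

Using d = n(n - 3)/2, we solve 54 = n(n - 3)/2.
So n(n - 3) = 108.
Testing n = 12: 12 * 9 = 108 = 108. Correct.
The polygon has 12 sides.

12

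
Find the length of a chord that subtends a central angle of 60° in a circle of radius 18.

Chord = 2(18) sin(30°) = 18

18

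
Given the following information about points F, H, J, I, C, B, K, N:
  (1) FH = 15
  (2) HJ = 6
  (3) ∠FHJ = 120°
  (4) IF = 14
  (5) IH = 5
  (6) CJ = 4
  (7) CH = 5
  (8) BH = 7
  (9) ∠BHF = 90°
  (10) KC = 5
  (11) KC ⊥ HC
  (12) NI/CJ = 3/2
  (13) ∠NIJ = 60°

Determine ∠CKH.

Step 1: By the law of cosines on triangle KCH: KH² = 5² + 5² − 2·5·5·cos(90°) = 50, so KH = 5·√2.
Step 2: By the inverse law of cosines on triangle CKH: cos(∠CKH) = (5² + (5·√2)² − 5²) / (2·5·5·√2) = 50/70.71 = 0.7071, so ∠CKH = 45°.

Therefore, the measure of angle ∠CKH = 45°.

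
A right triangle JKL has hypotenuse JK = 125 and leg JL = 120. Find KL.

KL = sqrt(125^2 - 120^2) = sqrt(1225) = 35

35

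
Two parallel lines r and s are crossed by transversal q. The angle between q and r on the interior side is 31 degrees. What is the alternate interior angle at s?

Alternate interior angles are equal: 31 degrees.

31 degrees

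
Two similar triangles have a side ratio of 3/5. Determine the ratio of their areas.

The ratio of areas of similar triangles equals the square of the side ratio.
Side ratio = 3:5
Area ratio = (3/5)^2 = 9/25 = 9:25

9:25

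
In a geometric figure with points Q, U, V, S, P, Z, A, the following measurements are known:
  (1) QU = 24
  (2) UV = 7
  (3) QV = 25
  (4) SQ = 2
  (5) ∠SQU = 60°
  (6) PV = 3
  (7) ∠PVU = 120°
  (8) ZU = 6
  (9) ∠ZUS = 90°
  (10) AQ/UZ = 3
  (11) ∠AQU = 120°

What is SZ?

Step 1: By the law of cosines on triangle UQS: US² = 24² + 2² − 2·24·2·cos(60°) = 532, so US = 2·√133.
Step 2: By the law of cosines on triangle SUZ: SZ² = (2·√133)² + 6² − 2·2·√133·6·cos(90°) = 568, so SZ = 2·√142.

Therefore, the length of SZ = 2·√142.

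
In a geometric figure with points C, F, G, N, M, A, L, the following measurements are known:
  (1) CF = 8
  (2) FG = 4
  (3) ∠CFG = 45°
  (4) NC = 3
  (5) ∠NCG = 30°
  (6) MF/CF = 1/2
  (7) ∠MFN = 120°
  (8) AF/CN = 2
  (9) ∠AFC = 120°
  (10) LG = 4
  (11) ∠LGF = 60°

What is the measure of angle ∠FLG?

Step 1: By the law of cosines on triangle LGF: LF² = 4² + 4² − 2·4·4·cos(60°) = 16, so LF = 4.
Step 2: By the inverse law of cosines on triangle FLG: cos(∠FLG) = (4² + 4² − 4²) / (2·4·4) = 16/32 = 0.5, so ∠FLG = 60°.

Therefore, the measure of angle ∠FLG = 60°.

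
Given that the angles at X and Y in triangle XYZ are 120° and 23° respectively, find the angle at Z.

The interior angles sum to 180°: angle Z = 180 - 120 - 23 = 37°.
The triangle is obtuse (angles 120°, 23°, 37°).

37 degrees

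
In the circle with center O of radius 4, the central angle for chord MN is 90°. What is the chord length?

Drop a perpendicular from the center to the chord, bisecting both the chord and the central angle.
Each half-chord = r sin(θ/2) = 4 sin(45°).
The full chord = 2 × 4 × sin(45°) = 4*sqrt(2).

4*sqrt(2)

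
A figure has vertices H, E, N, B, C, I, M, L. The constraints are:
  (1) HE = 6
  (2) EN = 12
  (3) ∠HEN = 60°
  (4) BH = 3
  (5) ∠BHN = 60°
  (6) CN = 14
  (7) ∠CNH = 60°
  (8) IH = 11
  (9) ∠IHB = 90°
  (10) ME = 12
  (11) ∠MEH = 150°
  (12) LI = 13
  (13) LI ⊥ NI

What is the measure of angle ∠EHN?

Step 1: By the law of cosines on triangle HEN: HN² = 6² + 12² − 2·6·12·cos(60°) = 108, so HN = 6·√3.
Step 2: By the inverse law of cosines on triangle EHN: cos(∠EHN) = (6² + (6·√3)² − 12²) / (2·6·6·√3) = 0/124.71 = 0, so ∠EHN = 90°.

Therefore, the measure of angle ∠EHN = 90°.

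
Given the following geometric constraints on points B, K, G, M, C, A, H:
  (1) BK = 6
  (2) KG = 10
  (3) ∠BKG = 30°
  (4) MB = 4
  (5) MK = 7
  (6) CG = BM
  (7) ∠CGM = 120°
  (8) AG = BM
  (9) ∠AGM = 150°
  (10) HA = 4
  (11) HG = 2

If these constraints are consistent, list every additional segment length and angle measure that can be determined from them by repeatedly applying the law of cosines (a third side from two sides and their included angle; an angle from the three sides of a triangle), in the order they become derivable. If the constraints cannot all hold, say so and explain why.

The constraints are consistent. Derivable facts, in order:
After 1 step:
- BG ≈ 5.66
- ∠AGH = 75.52°
- ∠AHG = 75.52°
- ∠BKM = 34.77°
- ∠BMK = 58.81°
- ∠GAH = 28.96°
- ∠KBM = 86.42°
After 2 steps:
- ∠BGK = 31.98°
- ∠GBK = 118.02°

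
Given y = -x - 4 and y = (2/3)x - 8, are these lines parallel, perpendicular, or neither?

Slope of line 1: m1 = -1
Slope of line 2: m2 = 2/3
m1 != m2 and m1*m2 = -2/3 != -1. Neither.

Neither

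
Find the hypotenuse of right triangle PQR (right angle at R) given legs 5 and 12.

PQ = sqrt(5^2 + 12^2) = sqrt(169) = 13

13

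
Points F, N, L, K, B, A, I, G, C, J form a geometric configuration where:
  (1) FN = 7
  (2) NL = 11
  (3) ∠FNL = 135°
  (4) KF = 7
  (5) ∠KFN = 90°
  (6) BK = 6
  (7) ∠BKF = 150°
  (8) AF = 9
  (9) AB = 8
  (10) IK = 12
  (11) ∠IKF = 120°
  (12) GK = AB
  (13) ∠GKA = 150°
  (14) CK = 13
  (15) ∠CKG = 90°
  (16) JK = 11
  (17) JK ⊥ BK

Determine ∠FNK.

Step 1: By the law of cosines on triangle NFK: NK² = 7² + 7² − 2·7·7·cos(90°) = 98, so NK = 7·√2.
Step 2: By the inverse law of cosines on triangle FNK: cos(∠FNK) = (7² + (7·√2)² − 7²) / (2·7·7·√2) = 98/138.59 = 0.7071, so ∠FNK = 45°.

Therefore, the measure of angle ∠FNK = 45°.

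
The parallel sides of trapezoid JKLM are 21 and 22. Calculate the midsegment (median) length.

The midsegment (median) of a trapezoid connects the midpoints of the non-parallel sides.
Its length is the average of the two bases: (21 + 22) / 2 = 43/2.

43/2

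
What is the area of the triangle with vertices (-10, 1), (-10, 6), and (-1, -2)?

Using the Shoelace formula for a triangle:
Area = (1/2)|x0(y1 - y2) + x1(y2 - y0) + x2(y0 - y1)|
Area = (1/2)|-10(6 - -2) + -10(-2 - 1) + -1(1 - 6)|
Area = (1/2)|-80 + 30 + 5|
Area = (1/2)|-45|
Area = (1/2)(45)
Area = 45/2

45/2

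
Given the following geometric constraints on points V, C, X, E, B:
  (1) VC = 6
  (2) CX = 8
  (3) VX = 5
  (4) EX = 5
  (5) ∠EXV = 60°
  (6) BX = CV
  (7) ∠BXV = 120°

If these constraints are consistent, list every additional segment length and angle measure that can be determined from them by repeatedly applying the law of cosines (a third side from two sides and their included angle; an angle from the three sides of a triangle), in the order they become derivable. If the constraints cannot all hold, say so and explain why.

The constraints are consistent. Derivable facts, in order:
After 1 step:
- VB = √91
- VE = 5
- ∠CVX = 92.87°
- ∠CXV = 48.51°
- ∠VCX = 38.62°
After 2 steps:
- ∠BVX = 33°
- ∠EVX = 60°
- ∠VBX = 27°
- ∠VEX = 60°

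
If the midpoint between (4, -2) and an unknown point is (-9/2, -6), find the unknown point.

Using the midpoint formula: M = ((x1 + x2)/2, (y1 + y2)/2)
We know M = (-9/2, -6) and Q = (4, -2)
For x: -9/2 = (4 + x2)/2, so x2 = 2*-9/2 - 4 = -13
For y: -6 = (-2 + y2)/2, so y2 = 2*-6 - -2 = -10
R = (-13, -10)

(-13, -10)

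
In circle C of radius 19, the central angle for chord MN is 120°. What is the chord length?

Chord = 2(19) sin(60°) = 19*sqrt(3)

19*sqrt(3)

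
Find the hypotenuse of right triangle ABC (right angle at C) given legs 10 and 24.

AB = sqrt(10^2 + 24^2) = sqrt(676) = 26

26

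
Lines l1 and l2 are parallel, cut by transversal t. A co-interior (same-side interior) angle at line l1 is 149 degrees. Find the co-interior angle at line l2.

Co-interior (same-side interior) angles are between the parallel lines on the same side of the transversal.
Unlike corresponding or alternate interior angles, they are supplementary rather than equal.
So the angle = 180 - 149 = 31 degrees.

31 degrees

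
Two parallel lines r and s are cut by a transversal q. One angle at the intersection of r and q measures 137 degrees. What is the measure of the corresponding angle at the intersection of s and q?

Corresponding angles are equal: 137 degrees.

137 degrees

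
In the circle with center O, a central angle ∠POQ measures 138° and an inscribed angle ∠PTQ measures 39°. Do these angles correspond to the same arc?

By the inscribed angle theorem, the inscribed angle for a central angle of 138° should be 138° / 2 = 69°.
The given inscribed angle is 39°, which does not equal 69°.
Therefore, no, they do not correspond to the same arc.

No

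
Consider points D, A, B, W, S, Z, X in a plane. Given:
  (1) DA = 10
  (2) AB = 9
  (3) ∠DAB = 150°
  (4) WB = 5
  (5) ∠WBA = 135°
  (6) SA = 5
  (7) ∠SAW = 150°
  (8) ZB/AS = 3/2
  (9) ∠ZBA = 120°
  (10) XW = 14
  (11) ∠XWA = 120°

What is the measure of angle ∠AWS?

Step 1: By the law of cosines on triangle WBA: WA² = 5² + 9² − 2·5·9·cos(135°) = 169.64, so WA ≈ 13.02.
Step 2: By the law of cosines on triangle WAS: WS² = 13.02² + 5² − 2·13.02·5·cos(150°) = 307.44, so WS ≈ 17.53.
Step 3: By the inverse law of cosines on triangle AWS: cos(∠AWS) = (13.02² + 17.53² − 5²) / (2·13.02·17.53) = 452.08/456.74 = 0.9898, so ∠AWS = 8.2°.

Therefore, the measure of angle ∠AWS = 8.2°.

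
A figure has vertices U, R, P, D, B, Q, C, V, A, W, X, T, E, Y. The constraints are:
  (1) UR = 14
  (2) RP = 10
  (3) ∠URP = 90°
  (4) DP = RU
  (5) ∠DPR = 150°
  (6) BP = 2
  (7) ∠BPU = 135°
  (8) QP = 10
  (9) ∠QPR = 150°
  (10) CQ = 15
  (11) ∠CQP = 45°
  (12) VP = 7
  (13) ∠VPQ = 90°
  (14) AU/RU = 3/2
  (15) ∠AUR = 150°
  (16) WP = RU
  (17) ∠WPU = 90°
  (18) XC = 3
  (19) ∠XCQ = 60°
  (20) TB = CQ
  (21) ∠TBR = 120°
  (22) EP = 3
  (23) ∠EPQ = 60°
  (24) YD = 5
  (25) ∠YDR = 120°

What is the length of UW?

From the given relations: WP = RU = 14.
Step 1: By the law of cosines on triangle URP: UP² = 14² + 10² − 2·14·10·cos(90°) = 296, so UP = 2·√74.
Step 2: By the law of cosines on triangle UPW: UW² = (2·√74)² + 14² − 2·2·√74·14·cos(90°) = 492, so UW = 2·√123.

Therefore, the length of UW = 2·√123.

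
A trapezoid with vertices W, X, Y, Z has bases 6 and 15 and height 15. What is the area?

Area of a trapezoid = (base1 + base2) * height / 2
Area = (6 + 15) * 15 / 2
Area = 21 * 15 / 2
Area = 315 / 2
Area = 315/2

315/2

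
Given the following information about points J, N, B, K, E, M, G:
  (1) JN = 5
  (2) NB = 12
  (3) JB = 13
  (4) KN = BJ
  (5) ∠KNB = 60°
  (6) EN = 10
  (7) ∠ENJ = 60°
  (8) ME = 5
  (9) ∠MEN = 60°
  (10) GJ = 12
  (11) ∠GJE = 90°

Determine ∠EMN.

Step 1: By the law of cosines on triangle MEN: MN² = 5² + 10² − 2·5·10·cos(60°) = 75, so MN = 5·√3.
Step 2: By the inverse law of cosines on triangle EMN: cos(∠EMN) = (5² + (5·√3)² − 10²) / (2·5·5·√3) = 0/86.6 = 0, so ∠EMN = 90°.

Therefore, the measure of angle ∠EMN = 90°.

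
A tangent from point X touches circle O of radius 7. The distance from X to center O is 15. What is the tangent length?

Let T be the point of tangency. Then OT ⊥ XT (radius ⊥ tangent).
In right triangle OTX: OX² = OT² + XT²
15² = 7² + XT²
XT² = 176, XT = 4*sqrt(11)

4*sqrt(11)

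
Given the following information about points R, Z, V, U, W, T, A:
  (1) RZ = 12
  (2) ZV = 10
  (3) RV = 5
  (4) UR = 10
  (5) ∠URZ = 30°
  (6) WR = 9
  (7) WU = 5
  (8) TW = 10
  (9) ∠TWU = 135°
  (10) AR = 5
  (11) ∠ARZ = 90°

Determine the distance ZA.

Step 1: By the law of cosines on triangle ZRA: ZA² = 12² + 5² − 2·12·5·cos(90°) = 169, so ZA = 13.

Therefore, the length of ZA = 13.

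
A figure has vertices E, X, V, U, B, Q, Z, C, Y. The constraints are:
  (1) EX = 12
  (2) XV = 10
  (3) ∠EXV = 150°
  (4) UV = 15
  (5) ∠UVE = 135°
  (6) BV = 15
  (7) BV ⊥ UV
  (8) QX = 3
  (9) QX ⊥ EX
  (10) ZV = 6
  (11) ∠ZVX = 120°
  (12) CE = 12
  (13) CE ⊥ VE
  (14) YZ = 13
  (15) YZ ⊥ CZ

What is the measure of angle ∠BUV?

Step 1: By the law of cosines on triangle UVB: UB² = 15² + 15² − 2·15·15·cos(90°) = 450, so UB = 15·√2.
Step 2: By the inverse law of cosines on triangle BUV: cos(∠BUV) = ((15·√2)² + 15² − 15²) / (2·15·√2·15) = 450/636.4 = 0.7071, so ∠BUV = 45°.

Therefore, the measure of angle ∠BUV = 45°.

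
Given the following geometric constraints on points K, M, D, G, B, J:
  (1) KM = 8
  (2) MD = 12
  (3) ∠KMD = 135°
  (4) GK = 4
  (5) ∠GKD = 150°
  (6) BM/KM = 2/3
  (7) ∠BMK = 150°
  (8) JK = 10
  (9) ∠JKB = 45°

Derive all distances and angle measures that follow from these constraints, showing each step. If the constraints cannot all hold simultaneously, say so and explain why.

The constraints are consistent.

From the given relations:
  BM = 2/3·KM = 2/3·8 ≈ 5.33

Step 1: From KM = 8, MD = 12, and ∠KMD = 135°, by the law of cosines:
  KD² = KM² + MD² - 2·KM·MD·cos(135°) = 64 + 144 + 135.8 = 343.8
  KD ≈ 18.54

Step 2: From KM = 8, MB = 5.33, and ∠KMB = 150°, by the law of cosines:
  KB² = KM² + MB² - 2·KM·MB·cos(150°) = 64 + 28.44 + 73.9 = 166.3
  KB ≈ 12.9

Step 3: From DK = 18.54, KG = 4, and ∠DKG = 150°, by the law of cosines:
  DG² = DK² + KG² - 2·DK·KG·cos(150°) = 343.8 + 16 + 128.5 = 488.2
  DG ≈ 22.1

Step 4: From BK = 12.9, KJ = 10, and ∠BKJ = 45°, by the law of cosines:
  BJ² = BK² + KJ² - 2·BK·KJ·cos(45°) = 166.3 + 100 - 182.4 = 83.95
  BJ ≈ 9.16

Step 5: From KB = 12.9, KM = 8, BM = 5.33, by the inverse law of cosines:
  cos(∠BKM) = (KB² + KM² - BM²) / (2·KB·KM)
  ∠BKM = 11.93°

Step 6: From KD = 18.54, KM = 8, DM = 12, by the inverse law of cosines:
  cos(∠DKM) = (KD² + KM² - DM²) / (2·KD·KM)
  ∠DKM = 27.24°

Step 7: From DK = 18.54, DM = 12, KM = 8, by the inverse law of cosines:
  cos(∠KDM) = (DK² + DM² - KM²) / (2·DK·DM)
  ∠KDM = 17.76°

Step 8: From BK = 12.9, BM = 5.33, KM = 8, by the inverse law of cosines:
  cos(∠KBM) = (BK² + BM² - KM²) / (2·BK·BM)
  ∠KBM = 18.07°

Step 9: From DG = 22.1, DK = 18.54, GK = 4, by the inverse law of cosines:
  cos(∠GDK) = (DG² + DK² - GK²) / (2·DG·DK)
  ∠GDK = 5.19°

Step 10: From GD = 22.1, GK = 4, DK = 18.54, by the inverse law of cosines:
  cos(∠DGK) = (GD² + GK² - DK²) / (2·GD·GK)
  ∠DGK = 24.81°

Step 11: From BJ = 9.16, BK = 12.9, JK = 10, by the inverse law of cosines:
  cos(∠JBK) = (BJ² + BK² - JK²) / (2·BJ·BK)
  ∠JBK = 50.51°

Step 12: From JB = 9.16, JK = 10, BK = 12.9, by the inverse law of cosines:
  cos(∠BJK) = (JB² + JK² - BK²) / (2·JB·JK)
  ∠BJK = 84.49°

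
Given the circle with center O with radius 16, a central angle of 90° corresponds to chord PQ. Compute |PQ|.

Drop a perpendicular from the center to the chord, bisecting both the chord and the central angle.
Each half-chord = r sin(θ/2) = 16 sin(45°).
The full chord = 2 × 16 × sin(45°) = 16*sqrt(2).

16*sqrt(2)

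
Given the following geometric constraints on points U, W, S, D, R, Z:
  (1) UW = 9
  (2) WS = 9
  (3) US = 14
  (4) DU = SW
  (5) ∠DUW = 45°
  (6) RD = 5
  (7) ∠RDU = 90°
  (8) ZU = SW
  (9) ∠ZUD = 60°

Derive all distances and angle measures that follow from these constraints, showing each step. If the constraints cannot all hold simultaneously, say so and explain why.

The constraints are consistent.

From the given relations:
  DU = SW = 9
  ZU = SW = 9

Step 1: From UD = 9, DR = 5, and ∠UDR = 90°, by the law of cosines:
  UR² = UD² + DR² - 2·UD·DR·cos(90°) = 81 + 25 - 0 = 106
  UR = √106

Step 2: From WU = 9, UD = 9, and ∠WUD = 45°, by the law of cosines:
  WD² = WU² + UD² - 2·WU·UD·cos(45°) = 81 + 81 - 114.6 = 47.45
  WD ≈ 6.89

Step 3: From DU = 9, UZ = 9, and ∠DUZ = 60°, by the law of cosines:
  DZ² = DU² + UZ² - 2·DU·UZ·cos(60°) = 81 + 81 - 81 = 81
  DZ = 9

Step 4: From US = 14, UW = 9, SW = 9, by the inverse law of cosines:
  cos(∠SUW) = (US² + UW² - SW²) / (2·US·UW)
  ∠SUW = 38.94°

Step 5: From WS = 9, WU = 9, SU = 14, by the inverse law of cosines:
  cos(∠SWU) = (WS² + WU² - SU²) / (2·WS·WU)
  ∠SWU = 102.12°

Step 6: From SU = 14, SW = 9, UW = 9, by the inverse law of cosines:
  cos(∠USW) = (SU² + SW² - UW²) / (2·SU·SW)
  ∠USW = 38.94°

Step 7: From UD = 9, UR = √106, DR = 5, by the inverse law of cosines:
  cos(∠DUR) = (UD² + UR² - DR²) / (2·UD·UR)
  ∠DUR = 29.05°

Step 8: From WD = 6.89, WU = 9, DU = 9, by the inverse law of cosines:
  cos(∠DWU) = (WD² + WU² - DU²) / (2·WD·WU)
  ∠DWU = 67.5°

Step 9: From DU = 9, DW = 6.89, UW = 9, by the inverse law of cosines:
  cos(∠UDW) = (DU² + DW² - UW²) / (2·DU·DW)
  ∠UDW = 67.5°

Step 10: From DU = 9, DZ = 9, UZ = 9, by the inverse law of cosines:
  cos(∠UDZ) = (DU² + DZ² - UZ²) / (2·DU·DZ)
  ∠UDZ = 60°

Step 11: From RD = 5, RU = √106, DU = 9, by the inverse law of cosines:
  cos(∠DRU) = (RD² + RU² - DU²) / (2·RD·RU)
  ∠DRU = 60.95°

Step 12: From ZD = 9, ZU = 9, DU = 9, by the inverse law of cosines:
  cos(∠DZU) = (ZD² + ZU² - DU²) / (2·ZD·ZU)
  ∠DZU = 60°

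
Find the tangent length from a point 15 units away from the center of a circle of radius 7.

tangent = √(d² - r²) = √(15² - 7²) = √(225 - 49) = √176 = 4*sqrt(11)

4*sqrt(11)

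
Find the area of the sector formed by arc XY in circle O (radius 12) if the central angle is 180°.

The full circle has area πr² = π(12)² = 144*pi.
The sector covers 180° out of 360°, a fraction of 1/2.
Sector area = 144*pi × 1/2 = 72*pi.

72*pi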